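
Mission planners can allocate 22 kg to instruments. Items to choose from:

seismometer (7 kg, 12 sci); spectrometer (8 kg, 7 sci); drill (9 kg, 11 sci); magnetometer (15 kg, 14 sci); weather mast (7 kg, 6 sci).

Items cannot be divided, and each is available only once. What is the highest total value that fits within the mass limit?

26 sci

Check high-value combinations within 22 kg:
- seismometer+magnetometer: mass 7+15=22, value 12+14=26
- seismometer+spectrometer+weather mast: mass 7+8+7=22, value 12+7+6=25
- seismometer+drill: mass 7+9=16, value 12+11=23
- magnetometer+weather mast: mass 15+7=22, value 14+6=20
- seismometer+spectrometer: mass 7+8=15, value 12+7=19
Best: 26 sci.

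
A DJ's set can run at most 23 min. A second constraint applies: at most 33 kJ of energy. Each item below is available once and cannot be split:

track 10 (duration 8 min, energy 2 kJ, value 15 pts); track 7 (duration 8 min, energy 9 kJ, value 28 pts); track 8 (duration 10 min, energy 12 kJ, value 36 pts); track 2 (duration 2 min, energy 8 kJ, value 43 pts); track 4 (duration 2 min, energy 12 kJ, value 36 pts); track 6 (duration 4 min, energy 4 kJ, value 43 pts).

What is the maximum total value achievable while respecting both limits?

Feasible sets respecting both limits:
- track 7+track 2+track 4+track 6: duration 16, energy 33, value 150
- track 10+track 2+track 4+track 6: duration 16, energy 26, value 137
- track 10+track 7+track 2+track 6: duration 22, energy 23, value 129
- track 10+track 7+track 2+track 4: duration 20, energy 31, value 122
Best: 150 pts.

150 pts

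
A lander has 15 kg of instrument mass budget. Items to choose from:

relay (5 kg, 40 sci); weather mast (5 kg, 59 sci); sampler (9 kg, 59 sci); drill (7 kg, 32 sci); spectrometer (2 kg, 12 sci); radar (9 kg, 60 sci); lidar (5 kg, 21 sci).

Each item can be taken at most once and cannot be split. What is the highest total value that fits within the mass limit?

Check high-value combinations within 15 kg:
- relay+weather mast+lidar: mass 5+5+5=15, value 40+59+21=120
- weather mast+radar: mass 5+9=14, value 59+60=119
- weather mast+sampler: mass 5+9=14, value 59+59=118
- relay+weather mast+spectrometer: mass 5+5+2=12, value 40+59+12=111
Best: 120 sci.

120 sci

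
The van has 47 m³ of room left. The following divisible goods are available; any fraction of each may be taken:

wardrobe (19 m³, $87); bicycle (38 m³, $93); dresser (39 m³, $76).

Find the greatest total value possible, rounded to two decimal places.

155.53

Take in order of value per unit:
- wardrobe (87/19 per unit): all 19 → value 87, running total 87.00
- bicycle (93/38 per unit): 28 of 38 → value 28×93/38 = 68.5263, running total 155.53
Total 155.53.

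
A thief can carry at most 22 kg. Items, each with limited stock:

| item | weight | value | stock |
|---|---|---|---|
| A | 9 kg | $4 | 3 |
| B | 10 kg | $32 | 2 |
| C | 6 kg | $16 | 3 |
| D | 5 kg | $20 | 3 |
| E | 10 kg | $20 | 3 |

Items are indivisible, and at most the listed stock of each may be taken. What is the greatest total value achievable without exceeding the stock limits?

Best selections within weight 22 and stock limits:
- 1×C + 3×D: weight 21, value 76
- 1×B + 2×D: weight 20, value 72
- 2×C + 2×D: weight 22, value 72
- 1×B + 1×C + 1×D: weight 21, value 68
Best: $76.

$76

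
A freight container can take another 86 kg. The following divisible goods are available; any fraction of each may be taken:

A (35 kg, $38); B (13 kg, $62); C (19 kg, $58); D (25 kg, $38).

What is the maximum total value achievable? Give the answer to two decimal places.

189.49

Take in order of value per unit:
- B (62/13 per unit): all 13 → value 62, running total 62.00
- C (58/19 per unit): all 19 → value 58, running total 120.00
- D (38/25 per unit): all 25 → value 38, running total 158.00
- A (38/35 per unit): 29 of 35 → value 29×38/35 = 31.4857, running total 189.49
Total 189.49.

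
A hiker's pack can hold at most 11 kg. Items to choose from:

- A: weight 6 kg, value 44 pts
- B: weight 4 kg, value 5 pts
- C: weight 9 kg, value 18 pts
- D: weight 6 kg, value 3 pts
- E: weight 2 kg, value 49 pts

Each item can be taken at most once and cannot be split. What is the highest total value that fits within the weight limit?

93 pts

Check high-value combinations within 11 kg:
- A+E: weight 6+2=8, value 44+49=93
- C+E: weight 9+2=11, value 18+49=67
- B+E: weight 4+2=6, value 5+49=54
- D+E: weight 6+2=8, value 3+49=52
Best: 93 pts.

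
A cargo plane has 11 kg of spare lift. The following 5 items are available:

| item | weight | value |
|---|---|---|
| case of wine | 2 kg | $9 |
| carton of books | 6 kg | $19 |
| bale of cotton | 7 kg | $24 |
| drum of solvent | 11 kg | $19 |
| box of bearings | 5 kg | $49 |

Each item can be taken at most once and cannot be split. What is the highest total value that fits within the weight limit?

$68

Check high-value combinations within 11 kg:
- carton of books+box of bearings: weight 6+5=11, value 19+49=68
- case of wine+box of bearings: weight 2+5=7, value 9+49=58
- box of bearings: weight 5, value 49
Best: $68.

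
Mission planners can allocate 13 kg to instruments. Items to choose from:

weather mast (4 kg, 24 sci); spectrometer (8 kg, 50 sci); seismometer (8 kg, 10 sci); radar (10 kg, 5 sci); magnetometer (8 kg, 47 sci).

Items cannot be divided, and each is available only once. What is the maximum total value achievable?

Check high-value combinations within 13 kg:
- weather mast+spectrometer: mass 4+8=12, value 24+50=74
- weather mast+magnetometer: mass 4+8=12, value 24+47=71
- spectrometer: mass 8, value 50
- magnetometer: mass 8, value 47
- weather mast+seismometer: mass 4+8=12, value 24+10=34
Best: 74 sci.

74 sci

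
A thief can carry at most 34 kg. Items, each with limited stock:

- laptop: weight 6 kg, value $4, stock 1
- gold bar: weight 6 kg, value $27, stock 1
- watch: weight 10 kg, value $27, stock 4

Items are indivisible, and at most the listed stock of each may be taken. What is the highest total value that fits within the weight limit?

Best selections within weight 34 and stock limits:
- 1×laptop + 1×gold bar + 2×watch: weight 32, value 85
- 1×gold bar + 2×watch: weight 26, value 81
- 3×watch: weight 30, value 81
Best: $85.

$85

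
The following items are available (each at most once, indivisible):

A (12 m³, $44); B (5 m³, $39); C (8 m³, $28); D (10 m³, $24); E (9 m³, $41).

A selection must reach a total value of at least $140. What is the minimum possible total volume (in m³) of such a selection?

Subsets with value ≥ 140, sorted by total volume:
- A+B+C+E: volume 34, value 152
- A+B+D+E: volume 36, value 148
- A+B+C+D+E: volume 44, value 176
Minimum volume: 34 m³.

34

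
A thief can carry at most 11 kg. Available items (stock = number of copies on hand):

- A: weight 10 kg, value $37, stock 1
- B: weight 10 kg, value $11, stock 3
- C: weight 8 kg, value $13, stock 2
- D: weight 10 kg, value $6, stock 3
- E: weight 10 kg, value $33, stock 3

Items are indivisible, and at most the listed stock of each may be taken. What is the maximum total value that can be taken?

$37

Top feasible selections:
- 1×A: weight 10, value 37
- 1×E: weight 10, value 33
- 1×C: weight 8, value 13
Best: $37.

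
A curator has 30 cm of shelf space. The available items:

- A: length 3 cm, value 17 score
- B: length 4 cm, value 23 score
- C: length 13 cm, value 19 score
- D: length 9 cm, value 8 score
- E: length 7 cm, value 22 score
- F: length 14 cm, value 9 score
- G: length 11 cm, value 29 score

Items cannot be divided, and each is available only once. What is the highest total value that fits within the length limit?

91 score

This is a 0/1 knapsack; check combinations near the capacity.
- A+B+E+G: length 3+4+7+11=25, value 17+23+22+29=91
- A+B+C+E: length 3+4+13+7=27, value 17+23+19+22=81
- A+B+D+G: length 3+4+9+11=27, value 17+23+8+29=77
- A+D+E+G: length 3+9+7+11=30, value 17+8+22+29=76
- B+E+G: length 4+7+11=22, value 23+22+29=74
Best: 91 score.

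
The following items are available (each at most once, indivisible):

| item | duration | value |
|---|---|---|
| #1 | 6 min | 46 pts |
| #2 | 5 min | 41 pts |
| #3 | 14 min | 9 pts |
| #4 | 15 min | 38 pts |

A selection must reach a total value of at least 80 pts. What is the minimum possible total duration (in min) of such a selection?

11

Subsets with value ≥ 80, sorted by total duration:
- #1+#2: duration 11, value 87
- #1+#4: duration 21, value 84
- #1+#2+#3: duration 25, value 96
- #1+#2+#4: duration 26, value 125
Minimum duration: 11 min.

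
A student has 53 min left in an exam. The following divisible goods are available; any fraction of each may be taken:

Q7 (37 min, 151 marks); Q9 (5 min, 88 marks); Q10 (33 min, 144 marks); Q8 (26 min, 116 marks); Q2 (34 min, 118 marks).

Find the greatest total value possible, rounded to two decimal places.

Take in order of value per unit:
- Q9 (88/5 per unit): all 5 → value 88, running total 88.00
- Q8 (116/26 per unit): all 26 → value 116, running total 204.00
- Q10 (144/33 per unit): 22 of 33 → value 22×144/33 = 96.0000, running total 300.00
Total 300.00.

300.00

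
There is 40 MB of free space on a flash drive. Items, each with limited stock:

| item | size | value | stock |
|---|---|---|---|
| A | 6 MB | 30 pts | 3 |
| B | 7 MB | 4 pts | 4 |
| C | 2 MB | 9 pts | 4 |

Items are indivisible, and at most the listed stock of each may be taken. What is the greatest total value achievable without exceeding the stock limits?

Best selections within size 40 and stock limits:
- 3×A + 2×B + 4×C: size 40, value 134
- 3×A + 1×B + 4×C: size 33, value 130
- 3×A + 4×C: size 26, value 126
- 3×A + 2×B + 3×C: size 38, value 125
Best: 134 pts.

134 pts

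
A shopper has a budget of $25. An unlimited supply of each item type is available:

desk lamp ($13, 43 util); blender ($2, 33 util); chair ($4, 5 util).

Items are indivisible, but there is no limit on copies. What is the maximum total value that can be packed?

Best value-per-unit is blender at 33/2, and filling with it alone uses cost 12×2=24. No mix of the others beats 12×33 = 396.

396 util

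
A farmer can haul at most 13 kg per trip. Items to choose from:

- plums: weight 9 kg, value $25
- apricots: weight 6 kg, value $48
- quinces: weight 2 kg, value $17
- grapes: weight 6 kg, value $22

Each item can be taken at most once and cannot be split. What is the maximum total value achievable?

$70

Check high-value combinations within 13 kg:
- apricots+grapes: weight 6+6=12, value 48+22=70
- apricots+quinces: weight 6+2=8, value 48+17=65
- apricots: weight 6, value 48
Best: $70.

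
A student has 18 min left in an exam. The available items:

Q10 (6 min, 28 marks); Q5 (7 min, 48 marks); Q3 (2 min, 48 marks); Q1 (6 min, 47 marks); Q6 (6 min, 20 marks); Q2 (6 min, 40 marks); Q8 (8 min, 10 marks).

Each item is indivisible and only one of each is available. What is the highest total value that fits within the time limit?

This is a 0/1 knapsack; check combinations near the capacity.
- Q5+Q3+Q1: time 7+2+6=15, value 48+48+47=143
- Q5+Q3+Q2: time 7+2+6=15, value 48+48+40=136
- Q3+Q1+Q2: time 2+6+6=14, value 48+47+40=135
- Q10+Q5+Q3: time 6+7+2=15, value 28+48+48=124
- Q10+Q3+Q1: time 6+2+6=14, value 28+48+47=123
Best: 143 marks.

143 marks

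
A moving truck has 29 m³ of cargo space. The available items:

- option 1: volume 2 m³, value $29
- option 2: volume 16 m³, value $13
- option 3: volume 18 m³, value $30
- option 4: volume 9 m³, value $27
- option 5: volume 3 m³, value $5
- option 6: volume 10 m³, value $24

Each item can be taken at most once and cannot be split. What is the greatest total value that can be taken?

This is a 0/1 knapsack; check combinations near the capacity.
- option 1+option 3+option 4: volume 2+18+9=29, value 29+30+27=86
- option 1+option 4+option 5+option 6: volume 2+9+3+10=24, value 29+27+5+24=85
- option 1+option 4+option 6: volume 2+9+10=21, value 29+27+24=80
- option 1+option 2+option 4: volume 2+16+9=27, value 29+13+27=69
- option 1+option 2+option 6: volume 2+16+10=28, value 29+13+24=66
Best: $86.

$86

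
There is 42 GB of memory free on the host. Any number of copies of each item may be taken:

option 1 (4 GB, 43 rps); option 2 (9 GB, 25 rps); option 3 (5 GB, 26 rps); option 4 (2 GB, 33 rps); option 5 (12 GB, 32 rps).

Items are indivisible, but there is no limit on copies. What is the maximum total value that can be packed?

693 rps

Best value-per-unit is option 4 at 33/2, and filling with it alone uses memory 21×2=42. No mix of the others beats 21×33 = 693.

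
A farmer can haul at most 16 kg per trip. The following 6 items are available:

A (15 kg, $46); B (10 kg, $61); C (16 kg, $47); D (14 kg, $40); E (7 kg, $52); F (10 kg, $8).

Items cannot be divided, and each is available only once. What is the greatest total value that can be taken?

$61

Check high-value combinations within 16 kg:
- B: weight 10, value 61
- E: weight 7, value 52
- C: weight 16, value 47
Best: $61.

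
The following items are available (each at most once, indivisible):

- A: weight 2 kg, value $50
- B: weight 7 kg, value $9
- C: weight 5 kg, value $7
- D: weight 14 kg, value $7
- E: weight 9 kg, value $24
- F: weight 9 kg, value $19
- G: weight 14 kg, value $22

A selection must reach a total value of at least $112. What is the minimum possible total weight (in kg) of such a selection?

34

Subsets with value ≥ 112, sorted by total weight:
- A+E+F+G: weight 34, value 115
- A+B+C+E+G: weight 37, value 112
- A+C+E+F+G: weight 39, value 122
- A+B+E+F+G: weight 41, value 124
Minimum weight: 34 kg.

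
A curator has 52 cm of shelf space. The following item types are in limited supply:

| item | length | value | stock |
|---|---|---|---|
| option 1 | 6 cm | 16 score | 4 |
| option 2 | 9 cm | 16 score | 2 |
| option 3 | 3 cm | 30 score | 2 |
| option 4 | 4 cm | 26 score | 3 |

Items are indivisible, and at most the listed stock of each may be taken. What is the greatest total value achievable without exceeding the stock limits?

Top feasible selections:
- 4×option 1 + 1×option 2 + 2×option 3 + 3×option 4: length 51, value 218
- 4×option 1 + 2×option 3 + 3×option 4: length 42, value 202
- 3×option 1 + 1×option 2 + 2×option 3 + 3×option 4: length 45, value 202
- 2×option 1 + 2×option 2 + 2×option 3 + 3×option 4: length 48, value 202
Best: 218 score.

218 score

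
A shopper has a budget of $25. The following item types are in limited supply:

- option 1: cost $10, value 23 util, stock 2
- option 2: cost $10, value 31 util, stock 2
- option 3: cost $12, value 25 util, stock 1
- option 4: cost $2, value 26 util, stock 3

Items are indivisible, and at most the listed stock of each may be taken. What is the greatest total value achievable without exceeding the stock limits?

114 util

Top feasible selections:
- 2×option 2 + 2×option 4: cost 24, value 114
- 1×option 2 + 3×option 4: cost 16, value 109
- 1×option 1 + 1×option 2 + 2×option 4: cost 24, value 106
Best: 114 util.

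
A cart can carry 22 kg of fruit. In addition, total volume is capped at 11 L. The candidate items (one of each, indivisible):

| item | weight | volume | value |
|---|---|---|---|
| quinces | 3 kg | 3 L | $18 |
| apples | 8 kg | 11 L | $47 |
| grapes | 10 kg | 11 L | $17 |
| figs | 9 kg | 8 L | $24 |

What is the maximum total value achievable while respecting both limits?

$47

Feasible sets respecting both limits:
- apples: weight 8, volume 11, value 47
- quinces+figs: weight 12, volume 11, value 42
- figs: weight 9, volume 8, value 24
Best: $47.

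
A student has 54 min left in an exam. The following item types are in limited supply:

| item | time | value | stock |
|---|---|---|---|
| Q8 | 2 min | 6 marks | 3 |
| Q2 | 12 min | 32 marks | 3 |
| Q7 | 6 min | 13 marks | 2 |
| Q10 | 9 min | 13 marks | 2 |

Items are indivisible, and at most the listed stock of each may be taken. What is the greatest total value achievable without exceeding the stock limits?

Best selections within time 54 and stock limits:
- 3×Q8 + 3×Q2 + 2×Q7: time 54, value 140
- 2×Q8 + 3×Q2 + 2×Q7: time 52, value 134
- 1×Q8 + 3×Q2 + 2×Q7: time 50, value 128
- 1×Q8 + 3×Q2 + 1×Q7 + 1×Q10: time 53, value 128
Best: 140 marks.

140 marks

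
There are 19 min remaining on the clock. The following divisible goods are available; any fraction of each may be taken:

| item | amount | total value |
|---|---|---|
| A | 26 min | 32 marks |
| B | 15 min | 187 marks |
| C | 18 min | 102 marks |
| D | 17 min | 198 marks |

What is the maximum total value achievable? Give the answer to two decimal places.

233.59

Take in order of value per unit:
- B (187/15 per unit): all 15 → value 187, running total 187.00
- D (198/17 per unit): 4 of 17 → value 4×198/17 = 46.5882, running total 233.59
Total 233.59.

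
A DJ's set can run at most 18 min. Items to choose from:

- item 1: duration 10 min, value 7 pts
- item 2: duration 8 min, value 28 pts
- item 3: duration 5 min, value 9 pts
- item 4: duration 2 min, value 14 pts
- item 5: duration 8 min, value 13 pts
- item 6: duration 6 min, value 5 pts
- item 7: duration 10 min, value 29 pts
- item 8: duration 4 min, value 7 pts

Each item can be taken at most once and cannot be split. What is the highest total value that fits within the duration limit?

Check high-value combinations within 18 min:
- item 2+item 7: duration 8+10=18, value 28+29=57
- item 2+item 4+item 5: duration 8+2+8=18, value 28+14+13=55
- item 3+item 4+item 7: duration 5+2+10=17, value 9+14+29=52
- item 2+item 3+item 4: duration 8+5+2=15, value 28+9+14=51
Best: 57 pts.

57 pts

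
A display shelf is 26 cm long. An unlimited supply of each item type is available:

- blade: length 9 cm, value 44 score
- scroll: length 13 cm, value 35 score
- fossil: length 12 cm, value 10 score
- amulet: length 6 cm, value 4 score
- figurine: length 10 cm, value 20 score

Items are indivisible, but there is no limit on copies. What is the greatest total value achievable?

92 score

Best value-per-unit is blade at 44/9; filling with it alone gives 2×44 = 88.
Optimal mix: 2×blade + 1×amulet → length 24, value 92.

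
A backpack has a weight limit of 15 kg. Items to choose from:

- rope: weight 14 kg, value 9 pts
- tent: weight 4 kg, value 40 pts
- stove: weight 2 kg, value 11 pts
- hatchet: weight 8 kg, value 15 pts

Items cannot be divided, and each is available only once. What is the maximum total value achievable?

Check high-value combinations within 15 kg:
- tent+stove+hatchet: weight 4+2+8=14, value 40+11+15=66
- tent+hatchet: weight 4+8=12, value 40+15=55
- tent+stove: weight 4+2=6, value 40+11=51
- tent: weight 4, value 40
- stove+hatchet: weight 2+8=10, value 11+15=26
Best: 66 pts.

66 pts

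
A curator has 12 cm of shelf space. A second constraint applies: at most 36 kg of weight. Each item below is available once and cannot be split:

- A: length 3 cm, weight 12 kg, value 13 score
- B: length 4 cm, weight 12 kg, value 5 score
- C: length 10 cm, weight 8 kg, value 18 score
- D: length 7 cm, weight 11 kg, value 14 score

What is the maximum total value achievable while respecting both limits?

Feasible sets respecting both limits:
- A+D: length 10, weight 23, value 27
- B+D: length 11, weight 23, value 19
- A+B: length 7, weight 24, value 18
Best: 27 score.

27 score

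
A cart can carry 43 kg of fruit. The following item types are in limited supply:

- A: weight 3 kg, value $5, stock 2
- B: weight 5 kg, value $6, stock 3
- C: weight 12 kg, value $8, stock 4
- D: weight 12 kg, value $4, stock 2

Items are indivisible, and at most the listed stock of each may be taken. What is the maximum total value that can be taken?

$39

Best selections within weight 43 and stock limits:
- 1×A + 3×B + 2×C: weight 42, value 39
- 2×A + 2×B + 2×C: weight 40, value 38
Best: $39.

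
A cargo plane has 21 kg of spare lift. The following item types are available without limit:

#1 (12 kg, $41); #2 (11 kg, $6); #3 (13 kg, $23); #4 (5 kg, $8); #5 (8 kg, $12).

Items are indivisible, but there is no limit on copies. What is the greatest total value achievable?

$53

Best value-per-unit is #1 at 41/12; filling with it alone gives 1×41 = 41.
Optimal mix: 1×#1 + 1×#5 → weight 20, value 53.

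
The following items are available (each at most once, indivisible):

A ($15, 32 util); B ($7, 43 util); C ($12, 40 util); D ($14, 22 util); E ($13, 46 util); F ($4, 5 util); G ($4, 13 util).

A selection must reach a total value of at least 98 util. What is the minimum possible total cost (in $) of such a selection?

Subsets with value ≥ 98, sorted by total cost:
- B+E+G: cost 24, value 102
- B+C+F+G: cost 27, value 101
- B+E+F+G: cost 28, value 107
Minimum cost: 24 $.

24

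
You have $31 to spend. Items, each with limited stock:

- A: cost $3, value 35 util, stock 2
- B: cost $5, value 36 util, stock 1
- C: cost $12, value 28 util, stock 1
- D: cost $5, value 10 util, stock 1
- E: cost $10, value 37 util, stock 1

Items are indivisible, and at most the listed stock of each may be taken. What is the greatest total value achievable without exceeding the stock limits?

Top feasible selections:
- 2×A + 1×B + 1×D + 1×E: cost 26, value 153
- 2×A + 1×B + 1×C + 1×D: cost 28, value 144
Best: 153 util.

153 util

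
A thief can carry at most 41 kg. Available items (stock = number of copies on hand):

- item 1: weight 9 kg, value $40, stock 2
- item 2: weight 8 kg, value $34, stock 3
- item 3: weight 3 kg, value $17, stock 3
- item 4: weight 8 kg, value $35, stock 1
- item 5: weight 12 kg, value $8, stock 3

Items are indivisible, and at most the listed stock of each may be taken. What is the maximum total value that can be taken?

Top feasible selections:
- 3×item 2 + 3×item 3 + 1×item 4: weight 41, value 188
- 2×item 1 + 1×item 2 + 2×item 3 + 1×item 4: weight 40, value 183
Best: $188.

$188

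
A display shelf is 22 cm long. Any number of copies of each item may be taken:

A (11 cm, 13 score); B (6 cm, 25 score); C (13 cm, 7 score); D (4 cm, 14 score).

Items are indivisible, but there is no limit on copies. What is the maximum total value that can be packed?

Best value-per-unit is B at 25/6; filling with it alone gives 3×25 = 75.
Optimal mix: 3×B + 1×D → length 22, value 89.

89 score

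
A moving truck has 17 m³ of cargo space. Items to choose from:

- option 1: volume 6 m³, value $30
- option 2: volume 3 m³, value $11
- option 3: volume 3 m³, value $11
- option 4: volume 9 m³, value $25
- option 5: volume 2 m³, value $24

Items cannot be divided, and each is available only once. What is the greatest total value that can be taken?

$79

Check high-value combinations within 17 m³:
- option 1+option 4+option 5: volume 6+9+2=17, value 30+25+24=79
- option 1+option 2+option 3+option 5: volume 6+3+3+2=14, value 30+11+11+24=76
- option 2+option 3+option 4+option 5: volume 3+3+9+2=17, value 11+11+25+24=71
- option 1+option 2+option 5: volume 6+3+2=11, value 30+11+24=65
Best: $79.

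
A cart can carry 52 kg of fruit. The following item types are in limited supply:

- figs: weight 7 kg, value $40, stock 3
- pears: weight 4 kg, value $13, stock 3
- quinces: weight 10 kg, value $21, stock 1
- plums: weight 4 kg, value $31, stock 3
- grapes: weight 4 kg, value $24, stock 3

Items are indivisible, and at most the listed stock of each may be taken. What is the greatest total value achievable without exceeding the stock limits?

$298

Top feasible selections:
- 3×figs + 1×pears + 3×plums + 3×grapes: weight 49, value 298
- 3×figs + 2×pears + 3×plums + 2×grapes: weight 49, value 287
- 3×figs + 3×plums + 3×grapes: weight 45, value 285
- 2×figs + 3×pears + 3×plums + 3×grapes: weight 50, value 284
Best: $298.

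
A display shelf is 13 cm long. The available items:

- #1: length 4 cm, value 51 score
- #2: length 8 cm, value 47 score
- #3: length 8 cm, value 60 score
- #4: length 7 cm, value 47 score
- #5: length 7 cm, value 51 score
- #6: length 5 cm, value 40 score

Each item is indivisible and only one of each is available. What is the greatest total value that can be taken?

Check high-value combinations within 13 cm:
- #1+#3: length 4+8=12, value 51+60=111
- #1+#5: length 4+7=11, value 51+51=102
- #3+#6: length 8+5=13, value 60+40=100
- #1+#4: length 4+7=11, value 51+47=98
- #1+#2: length 4+8=12, value 51+47=98
Best: 111 score.

111 score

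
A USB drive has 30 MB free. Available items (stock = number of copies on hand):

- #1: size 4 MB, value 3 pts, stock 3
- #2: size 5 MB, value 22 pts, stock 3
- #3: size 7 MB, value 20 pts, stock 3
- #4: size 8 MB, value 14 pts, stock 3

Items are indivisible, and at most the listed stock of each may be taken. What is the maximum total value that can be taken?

106 pts

Top feasible selections:
- 3×#2 + 2×#3: size 29, value 106
- 3×#2 + 1×#3 + 1×#4: size 30, value 100
- 2×#1 + 3×#2 + 1×#3: size 30, value 92
- 1×#1 + 3×#2 + 1×#3: size 26, value 89
Best: 106 pts.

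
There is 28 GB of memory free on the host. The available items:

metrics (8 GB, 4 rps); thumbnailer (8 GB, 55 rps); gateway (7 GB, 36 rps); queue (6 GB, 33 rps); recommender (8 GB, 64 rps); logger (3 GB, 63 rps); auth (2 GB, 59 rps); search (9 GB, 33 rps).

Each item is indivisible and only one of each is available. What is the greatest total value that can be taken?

This is a 0/1 knapsack; check combinations near the capacity.
- thumbnailer+gateway+recommender+logger+auth: memory 8+7+8+3+2=28, value 55+36+64+63+59=277
- thumbnailer+queue+recommender+logger+auth: memory 8+6+8+3+2=27, value 55+33+64+63+59=274
- gateway+queue+recommender+logger+auth: memory 7+6+8+3+2=26, value 36+33+64+63+59=255
- queue+recommender+logger+auth+search: memory 6+8+3+2+9=28, value 33+64+63+59+33=252
- thumbnailer+gateway+queue+logger+auth: memory 8+7+6+3+2=26, value 55+36+33+63+59=246
Best: 277 rps.

277 rps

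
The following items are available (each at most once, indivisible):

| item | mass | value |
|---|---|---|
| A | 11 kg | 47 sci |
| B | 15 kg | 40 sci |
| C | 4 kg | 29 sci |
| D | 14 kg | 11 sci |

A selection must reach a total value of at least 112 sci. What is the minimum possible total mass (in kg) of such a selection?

30

Subsets with value ≥ 112, sorted by total mass:
- A+B+C: mass 30, value 116
- A+B+C+D: mass 44, value 127
Minimum mass: 30 kg.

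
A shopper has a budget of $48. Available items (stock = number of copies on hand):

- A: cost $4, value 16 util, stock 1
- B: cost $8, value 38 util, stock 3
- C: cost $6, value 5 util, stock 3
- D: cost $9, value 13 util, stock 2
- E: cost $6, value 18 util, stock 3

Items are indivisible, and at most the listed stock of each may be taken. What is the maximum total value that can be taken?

Best selections within cost 48 and stock limits:
- 1×A + 3×B + 3×E: cost 46, value 184
- 3×B + 1×C + 3×E: cost 48, value 173
- 1×A + 3×B + 1×C + 2×E: cost 46, value 171
Best: 184 util.

184 util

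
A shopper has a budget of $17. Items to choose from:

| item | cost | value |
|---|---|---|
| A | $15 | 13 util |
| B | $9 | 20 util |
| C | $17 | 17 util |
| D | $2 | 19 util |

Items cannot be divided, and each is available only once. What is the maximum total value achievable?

This is a 0/1 knapsack; check combinations near the capacity.
- B+D: cost 9+2=11, value 20+19=39
- A+D: cost 15+2=17, value 13+19=32
- B: cost 9, value 20
Best: 39 util.

39 util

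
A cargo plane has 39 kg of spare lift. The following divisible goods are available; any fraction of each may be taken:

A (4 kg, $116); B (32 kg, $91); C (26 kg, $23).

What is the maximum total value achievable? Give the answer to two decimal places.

209.65

Take in order of value per unit:
- A (116/4 per unit): all 4 → value 116, running total 116.00
- B (91/32 per unit): all 32 → value 91, running total 207.00
- C (23/26 per unit): 3 of 26 → value 3×23/26 = 2.6538, running total 209.65
Total 209.65.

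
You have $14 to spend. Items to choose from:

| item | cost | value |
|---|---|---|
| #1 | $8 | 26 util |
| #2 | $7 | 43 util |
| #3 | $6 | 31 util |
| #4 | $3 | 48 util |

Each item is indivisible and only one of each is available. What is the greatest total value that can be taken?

This is a 0/1 knapsack; check combinations near the capacity.
- #2+#4: cost 7+3=10, value 43+48=91
- #3+#4: cost 6+3=9, value 31+48=79
- #1+#4: cost 8+3=11, value 26+48=74
- #2+#3: cost 7+6=13, value 43+31=74
Best: 91 util.

91 util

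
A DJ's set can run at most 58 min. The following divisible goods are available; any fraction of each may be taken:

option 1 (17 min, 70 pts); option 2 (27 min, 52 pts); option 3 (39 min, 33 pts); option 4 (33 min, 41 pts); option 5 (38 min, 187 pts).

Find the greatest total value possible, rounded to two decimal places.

Take in order of value per unit:
- option 5 (187/38 per unit): all 38 → value 187, running total 187.00
- option 1 (70/17 per unit): all 17 → value 70, running total 257.00
- option 2 (52/27 per unit): 3 of 27 → value 3×52/27 = 5.7778, running total 262.78
Total 262.78.

262.78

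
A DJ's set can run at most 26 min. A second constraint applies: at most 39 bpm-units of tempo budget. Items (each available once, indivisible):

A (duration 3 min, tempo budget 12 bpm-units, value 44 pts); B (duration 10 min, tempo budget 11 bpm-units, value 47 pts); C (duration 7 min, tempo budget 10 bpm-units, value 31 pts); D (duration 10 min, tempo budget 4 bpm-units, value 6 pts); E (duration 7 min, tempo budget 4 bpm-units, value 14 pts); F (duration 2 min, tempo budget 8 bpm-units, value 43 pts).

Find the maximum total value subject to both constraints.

Feasible sets respecting both limits:
- A+B+E+F: duration 22, tempo budget 35, value 148
- A+B+D+F: duration 25, tempo budget 35, value 140
- B+C+E+F: duration 26, tempo budget 33, value 135
Best: 148 pts.

148 pts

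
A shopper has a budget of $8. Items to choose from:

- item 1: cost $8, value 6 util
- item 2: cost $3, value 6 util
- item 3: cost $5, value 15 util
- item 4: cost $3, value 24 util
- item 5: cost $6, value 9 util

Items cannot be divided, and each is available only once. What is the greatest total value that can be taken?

39 util

Check high-value combinations within $8:
- item 3+item 4: cost 5+3=8, value 15+24=39
- item 2+item 4: cost 3+3=6, value 6+24=30
- item 4: cost 3, value 24
- item 2+item 3: cost 3+5=8, value 6+15=21
Best: 39 util.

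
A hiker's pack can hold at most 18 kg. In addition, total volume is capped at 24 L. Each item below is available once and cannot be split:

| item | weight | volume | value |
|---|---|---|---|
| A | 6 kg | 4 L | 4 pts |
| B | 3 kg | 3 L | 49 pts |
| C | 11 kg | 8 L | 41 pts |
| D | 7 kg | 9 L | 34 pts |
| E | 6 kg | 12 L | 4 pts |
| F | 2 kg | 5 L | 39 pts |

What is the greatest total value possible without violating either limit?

129 pts

Feasible sets respecting both limits:
- B+C+F: weight 16, volume 16, value 129
- A+B+D+F: weight 18, volume 21, value 126
- B+D+F: weight 12, volume 17, value 122
- A+B+E+F: weight 17, volume 24, value 96
Best: 129 pts.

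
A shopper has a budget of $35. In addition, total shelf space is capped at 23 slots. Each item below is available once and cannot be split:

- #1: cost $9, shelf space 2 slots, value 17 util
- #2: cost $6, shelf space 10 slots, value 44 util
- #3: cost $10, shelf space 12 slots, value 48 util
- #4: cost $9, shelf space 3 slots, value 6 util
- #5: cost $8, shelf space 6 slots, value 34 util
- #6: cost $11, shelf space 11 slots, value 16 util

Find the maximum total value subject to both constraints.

Feasible sets respecting both limits:
- #1+#2+#4+#5: cost 32, shelf space 21, value 101
- #1+#3+#5: cost 27, shelf space 20, value 99
- #1+#2+#5: cost 23, shelf space 18, value 95
Best: 101 util.

101 util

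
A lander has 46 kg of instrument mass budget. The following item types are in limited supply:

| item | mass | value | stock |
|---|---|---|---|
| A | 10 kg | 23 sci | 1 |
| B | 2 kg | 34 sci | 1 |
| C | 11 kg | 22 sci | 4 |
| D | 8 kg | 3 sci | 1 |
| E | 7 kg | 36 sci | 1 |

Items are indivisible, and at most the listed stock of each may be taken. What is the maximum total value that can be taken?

Best selections within mass 46 and stock limits:
- 1×A + 1×B + 2×C + 1×E: mass 41, value 137
- 1×B + 3×C + 1×E: mass 42, value 136
- 1×A + 1×B + 3×C: mass 45, value 123
- 1×B + 4×C: mass 46, value 122
Best: 137 sci.

137 sci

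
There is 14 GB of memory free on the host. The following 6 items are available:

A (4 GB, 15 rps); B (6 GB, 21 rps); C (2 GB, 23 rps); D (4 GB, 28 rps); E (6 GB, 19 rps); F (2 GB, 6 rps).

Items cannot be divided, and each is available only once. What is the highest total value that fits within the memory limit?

78 rps

Check high-value combinations within 14 GB:
- B+C+D+F: memory 6+2+4+2=14, value 21+23+28+6=78
- C+D+E+F: memory 2+4+6+2=14, value 23+28+19+6=76
- B+C+D: memory 6+2+4=12, value 21+23+28=72
Best: 78 rps.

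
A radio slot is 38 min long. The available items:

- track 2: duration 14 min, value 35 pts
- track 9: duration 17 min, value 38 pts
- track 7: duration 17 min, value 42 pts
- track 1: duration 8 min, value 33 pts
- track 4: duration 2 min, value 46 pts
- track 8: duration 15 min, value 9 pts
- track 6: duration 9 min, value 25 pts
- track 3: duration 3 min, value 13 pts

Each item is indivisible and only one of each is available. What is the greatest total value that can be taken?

152 pts

This is a 0/1 knapsack; check combinations near the capacity.
- track 2+track 1+track 4+track 6+track 3: duration 14+8+2+9+3=36, value 35+33+46+25+13=152
- track 7+track 1+track 4+track 6: duration 17+8+2+9=36, value 42+33+46+25=146
- track 9+track 1+track 4+track 6: duration 17+8+2+9=36, value 38+33+46+25=142
- track 2+track 1+track 4+track 6: duration 14+8+2+9=33, value 35+33+46+25=139
Best: 152 pts.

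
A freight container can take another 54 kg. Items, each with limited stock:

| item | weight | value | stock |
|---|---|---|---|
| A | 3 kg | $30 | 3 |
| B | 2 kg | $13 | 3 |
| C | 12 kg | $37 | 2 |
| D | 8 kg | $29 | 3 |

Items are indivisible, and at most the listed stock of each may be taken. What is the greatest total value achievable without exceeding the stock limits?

$253

Best selections within weight 54 and stock limits:
- 3×A + 3×B + 1×C + 3×D: weight 51, value 253
- 3×A + 2×B + 2×C + 2×D: weight 53, value 248
- 3×A + 2×B + 1×C + 3×D: weight 49, value 240
Best: $253.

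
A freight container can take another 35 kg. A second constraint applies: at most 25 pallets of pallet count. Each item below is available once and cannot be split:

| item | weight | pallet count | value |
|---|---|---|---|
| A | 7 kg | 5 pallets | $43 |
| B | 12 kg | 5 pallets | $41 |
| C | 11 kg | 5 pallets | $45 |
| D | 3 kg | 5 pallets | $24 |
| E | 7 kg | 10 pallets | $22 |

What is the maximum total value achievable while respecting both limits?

$153

Feasible sets respecting both limits:
- A+B+C+D: weight 33, pallet count 20, value 153
- A+C+D+E: weight 28, pallet count 25, value 134
- B+C+D+E: weight 33, pallet count 25, value 132
Best: $153.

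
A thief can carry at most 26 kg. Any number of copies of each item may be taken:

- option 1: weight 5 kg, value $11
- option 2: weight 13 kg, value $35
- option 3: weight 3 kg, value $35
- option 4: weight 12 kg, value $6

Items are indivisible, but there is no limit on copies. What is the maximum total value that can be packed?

Best value-per-unit is option 3 at 35/3, and filling with it alone uses weight 8×3=24. No mix of the others beats 8×35 = 280.

$280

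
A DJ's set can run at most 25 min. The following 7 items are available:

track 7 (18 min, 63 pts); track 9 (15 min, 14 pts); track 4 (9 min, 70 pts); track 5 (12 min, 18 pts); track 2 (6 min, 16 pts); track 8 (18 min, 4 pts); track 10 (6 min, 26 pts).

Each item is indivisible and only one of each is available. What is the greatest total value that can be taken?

This is a 0/1 knapsack; check combinations near the capacity.
- track 4+track 2+track 10: duration 9+6+6=21, value 70+16+26=112
- track 4+track 10: duration 9+6=15, value 70+26=96
- track 7+track 10: duration 18+6=24, value 63+26=89
Best: 112 pts.

112 pts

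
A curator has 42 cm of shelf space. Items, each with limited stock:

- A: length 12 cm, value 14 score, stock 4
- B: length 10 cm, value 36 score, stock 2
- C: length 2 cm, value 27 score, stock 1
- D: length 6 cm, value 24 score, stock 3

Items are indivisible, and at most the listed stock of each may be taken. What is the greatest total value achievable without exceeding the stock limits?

171 score

Top feasible selections:
- 2×B + 1×C + 3×D: length 40, value 171
- 1×A + 1×B + 1×C + 3×D: length 42, value 149
- 2×B + 1×C + 2×D: length 34, value 147
Best: 171 score.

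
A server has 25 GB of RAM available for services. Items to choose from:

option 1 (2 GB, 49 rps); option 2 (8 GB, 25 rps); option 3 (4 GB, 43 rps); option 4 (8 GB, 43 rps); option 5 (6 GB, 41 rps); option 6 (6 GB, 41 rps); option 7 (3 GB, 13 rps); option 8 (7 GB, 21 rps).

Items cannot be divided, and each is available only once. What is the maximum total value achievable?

Check high-value combinations within 25 GB:
- option 1+option 3+option 5+option 6+option 8: memory 2+4+6+6+7=25, value 49+43+41+41+21=195
- option 1+option 3+option 4+option 5+option 7: memory 2+4+8+6+3=23, value 49+43+43+41+13=189
- option 1+option 3+option 4+option 6+option 7: memory 2+4+8+6+3=23, value 49+43+43+41+13=189
Best: 195 rps.

195 rps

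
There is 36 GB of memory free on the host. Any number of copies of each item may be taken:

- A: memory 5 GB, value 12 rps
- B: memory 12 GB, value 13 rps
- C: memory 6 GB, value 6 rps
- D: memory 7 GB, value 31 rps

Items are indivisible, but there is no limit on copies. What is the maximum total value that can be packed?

Best value-per-unit is D at 31/7, and filling with it alone uses memory 5×7=35. No mix of the others beats 5×31 = 155.

155 rps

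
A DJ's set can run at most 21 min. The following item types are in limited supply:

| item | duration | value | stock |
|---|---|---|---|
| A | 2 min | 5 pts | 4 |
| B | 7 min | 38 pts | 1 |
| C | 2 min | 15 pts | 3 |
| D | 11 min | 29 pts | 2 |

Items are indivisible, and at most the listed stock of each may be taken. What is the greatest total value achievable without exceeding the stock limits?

103 pts

Top feasible selections:
- 4×A + 1×B + 3×C: duration 21, value 103
- 3×A + 1×B + 3×C: duration 19, value 98
Best: 103 pts.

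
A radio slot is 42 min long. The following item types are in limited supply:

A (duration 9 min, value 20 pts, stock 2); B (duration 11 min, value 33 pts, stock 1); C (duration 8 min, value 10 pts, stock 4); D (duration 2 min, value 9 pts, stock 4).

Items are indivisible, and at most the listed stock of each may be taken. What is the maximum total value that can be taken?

Top feasible selections:
- 2×A + 1×B + 4×D: duration 37, value 109
- 2×A + 1×B + 1×C + 2×D: duration 41, value 101
- 2×A + 1×B + 3×D: duration 35, value 100
- 1×A + 1×B + 2×C + 3×D: duration 42, value 100
Best: 109 pts.

109 pts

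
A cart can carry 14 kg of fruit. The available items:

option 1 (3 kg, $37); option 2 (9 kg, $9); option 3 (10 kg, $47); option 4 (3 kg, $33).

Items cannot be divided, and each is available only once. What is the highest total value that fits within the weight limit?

$84

Check high-value combinations within 14 kg:
- option 1+option 3: weight 3+10=13, value 37+47=84
- option 3+option 4: weight 10+3=13, value 47+33=80
- option 1+option 4: weight 3+3=6, value 37+33=70
Best: $84.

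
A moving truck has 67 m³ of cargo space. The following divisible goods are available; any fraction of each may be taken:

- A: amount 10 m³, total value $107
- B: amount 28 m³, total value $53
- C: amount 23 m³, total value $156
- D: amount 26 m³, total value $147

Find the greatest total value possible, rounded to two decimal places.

Take in order of value per unit:
- A (107/10 per unit): all 10 → value 107, running total 107.00
- C (156/23 per unit): all 23 → value 156, running total 263.00
- D (147/26 per unit): all 26 → value 147, running total 410.00
- B (53/28 per unit): 8 of 28 → value 8×53/28 = 15.1429, running total 425.14
Total 425.14.

425.14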